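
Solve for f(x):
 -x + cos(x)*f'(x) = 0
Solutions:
 f(x) = C1 + Integral(x/cos(x), x)


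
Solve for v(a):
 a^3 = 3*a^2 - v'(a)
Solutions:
 v(a) = C1 - a^4/4 + a^3


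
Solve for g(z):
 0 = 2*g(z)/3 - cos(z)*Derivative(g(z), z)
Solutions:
 g(z) = C1*(sin(z) + 1)^(1/3)/(sin(z) - 1)^(1/3)


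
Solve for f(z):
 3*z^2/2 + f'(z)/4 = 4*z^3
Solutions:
 f(z) = C1 + 4*z^4 - 2*z^3


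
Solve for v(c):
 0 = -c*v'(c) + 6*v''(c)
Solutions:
 v(c) = C1 + C2*erfi(sqrt(3)*c/6)


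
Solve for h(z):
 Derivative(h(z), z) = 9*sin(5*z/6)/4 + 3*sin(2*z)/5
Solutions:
 h(z) = C1 - 27*cos(5*z/6)/10 - 3*cos(2*z)/10


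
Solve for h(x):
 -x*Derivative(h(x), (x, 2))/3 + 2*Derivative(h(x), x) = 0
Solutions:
 h(x) = C1 + C2*x^7


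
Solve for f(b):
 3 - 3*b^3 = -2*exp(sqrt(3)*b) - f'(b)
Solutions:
 f(b) = C1 + 3*b^4/4 - 3*b - 2*sqrt(3)*exp(sqrt(3)*b)/3


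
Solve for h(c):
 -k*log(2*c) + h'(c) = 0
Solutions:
 h(c) = C1 + c*k*log(c) - c*k + c*k*log(2)


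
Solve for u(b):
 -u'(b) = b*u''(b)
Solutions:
 u(b) = C1 + C2*log(b)


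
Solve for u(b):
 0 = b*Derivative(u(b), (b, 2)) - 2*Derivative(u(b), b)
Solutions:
 u(b) = C1 + C2*b^3


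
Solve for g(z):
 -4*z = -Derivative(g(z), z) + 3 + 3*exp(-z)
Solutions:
 g(z) = C1 + 2*z^2 + 3*z - 3*exp(-z)


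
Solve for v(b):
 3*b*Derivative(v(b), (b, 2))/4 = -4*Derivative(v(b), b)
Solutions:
 v(b) = C1 + C2/b^(13/3)


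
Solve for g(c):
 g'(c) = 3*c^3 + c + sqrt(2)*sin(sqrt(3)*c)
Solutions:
 g(c) = C1 + 3*c^4/4 + c^2/2 - sqrt(6)*cos(sqrt(3)*c)/3


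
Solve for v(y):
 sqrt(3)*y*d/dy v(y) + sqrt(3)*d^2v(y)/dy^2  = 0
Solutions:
 v(y) = C1 + C2*erf(sqrt(2)*y/2)


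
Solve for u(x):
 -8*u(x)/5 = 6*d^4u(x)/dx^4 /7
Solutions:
 u(x) = (C1*sin(15^(3/4)*7^(1/4)*x/15) + C2*cos(15^(3/4)*7^(1/4)*x/15))*exp(-15^(3/4)*7^(1/4)*x/15) + (C3*sin(15^(3/4)*7^(1/4)*x/15) + C4*cos(15^(3/4)*7^(1/4)*x/15))*exp(15^(3/4)*7^(1/4)*x/15)


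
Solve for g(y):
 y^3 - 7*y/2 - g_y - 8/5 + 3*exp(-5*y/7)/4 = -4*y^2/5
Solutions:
 g(y) = C1 + y^4/4 + 4*y^3/15 - 7*y^2/4 - 8*y/5 - 21*exp(-5*y/7)/20


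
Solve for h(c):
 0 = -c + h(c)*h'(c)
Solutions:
 h(c) = -sqrt(C1 + c^2)
 h(c) = sqrt(C1 + c^2)


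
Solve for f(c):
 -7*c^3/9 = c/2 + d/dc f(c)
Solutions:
 f(c) = C1 - 7*c^4/36 - c^2/4


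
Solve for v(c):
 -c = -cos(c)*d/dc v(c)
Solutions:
 v(c) = C1 + Integral(c/cos(c), c)


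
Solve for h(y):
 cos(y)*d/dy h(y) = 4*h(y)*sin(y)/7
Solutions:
 h(y) = C1/cos(y)^(4/7)


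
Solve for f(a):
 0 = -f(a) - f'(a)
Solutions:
 f(a) = C1*exp(-a)


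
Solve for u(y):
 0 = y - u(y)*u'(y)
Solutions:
 u(y) = -sqrt(C1 + y^2)
 u(y) = sqrt(C1 + y^2)


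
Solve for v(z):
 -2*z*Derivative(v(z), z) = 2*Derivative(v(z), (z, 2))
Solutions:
 v(z) = C1 + C2*erf(sqrt(2)*z/2)


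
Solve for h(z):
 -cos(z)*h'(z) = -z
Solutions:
 h(z) = C1 + Integral(z/cos(z), z)


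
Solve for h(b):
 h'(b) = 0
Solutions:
 h(b) = C1


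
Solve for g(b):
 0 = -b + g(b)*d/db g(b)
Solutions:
 g(b) = -sqrt(C1 + b^2)
 g(b) = sqrt(C1 + b^2)


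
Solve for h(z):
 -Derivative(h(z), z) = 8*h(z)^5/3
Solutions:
 h(z) = -3^(1/4)*(1/(C1 + 32*z))^(1/4)
 h(z) = 3^(1/4)*(1/(C1 + 32*z))^(1/4)
 h(z) = -3^(1/4)*I*(1/(C1 + 32*z))^(1/4)
 h(z) = 3^(1/4)*I*(1/(C1 + 32*z))^(1/4)


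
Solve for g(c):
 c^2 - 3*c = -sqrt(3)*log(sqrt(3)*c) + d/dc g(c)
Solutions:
 g(c) = C1 + c^3/3 - 3*c^2/2 + sqrt(3)*c*log(c) - sqrt(3)*c + sqrt(3)*c*log(3)/2


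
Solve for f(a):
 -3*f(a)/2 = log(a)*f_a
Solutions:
 f(a) = C1*exp(-3*li(a)/2)


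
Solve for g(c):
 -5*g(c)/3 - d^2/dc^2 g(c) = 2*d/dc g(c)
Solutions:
 g(c) = (C1*sin(sqrt(6)*c/3) + C2*cos(sqrt(6)*c/3))*exp(-c)


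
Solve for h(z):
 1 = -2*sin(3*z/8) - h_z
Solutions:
 h(z) = C1 - z + 16*cos(3*z/8)/3


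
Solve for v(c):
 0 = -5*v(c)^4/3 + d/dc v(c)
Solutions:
 v(c) = (-1/(C1 + 5*c))^(1/3)
 v(c) = (-1/(C1 + 5*c))^(1/3)*(-1 - sqrt(3)*I)/2
 v(c) = (-1/(C1 + 5*c))^(1/3)*(-1 + sqrt(3)*I)/2


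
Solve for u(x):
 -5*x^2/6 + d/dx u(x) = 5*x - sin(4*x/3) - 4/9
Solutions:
 u(x) = C1 + 5*x^3/18 + 5*x^2/2 - 4*x/9 + 3*cos(4*x/3)/4


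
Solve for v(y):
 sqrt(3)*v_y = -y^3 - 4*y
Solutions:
 v(y) = C1 - sqrt(3)*y^4/12 - 2*sqrt(3)*y^2/3


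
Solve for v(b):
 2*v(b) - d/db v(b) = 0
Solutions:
 v(b) = C1*exp(2*b)


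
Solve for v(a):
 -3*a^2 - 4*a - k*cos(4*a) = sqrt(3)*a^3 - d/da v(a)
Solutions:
 v(a) = C1 + sqrt(3)*a^4/4 + a^3 + 2*a^2 + k*sin(4*a)/4


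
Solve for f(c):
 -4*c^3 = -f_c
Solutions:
 f(c) = C1 + c^4


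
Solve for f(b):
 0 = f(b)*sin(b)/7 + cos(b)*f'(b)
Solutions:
 f(b) = C1*cos(b)^(1/7)


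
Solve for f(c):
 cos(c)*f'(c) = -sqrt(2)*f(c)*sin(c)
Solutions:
 f(c) = C1*cos(c)^(sqrt(2))


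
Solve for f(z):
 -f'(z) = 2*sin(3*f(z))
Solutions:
 f(z) = -acos((-C1 - exp(12*z))/(C1 - exp(12*z)))/3 + 2*pi/3
 f(z) = acos((-C1 - exp(12*z))/(C1 - exp(12*z)))/3


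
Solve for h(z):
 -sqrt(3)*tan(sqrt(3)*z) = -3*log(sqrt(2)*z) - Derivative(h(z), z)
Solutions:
 h(z) = C1 - 3*z*log(z) - 3*z*log(2)/2 + 3*z - log(cos(sqrt(3)*z))


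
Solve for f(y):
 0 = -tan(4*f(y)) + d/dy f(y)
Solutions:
 f(y) = -asin(C1*exp(4*y))/4 + pi/4
 f(y) = asin(C1*exp(4*y))/4


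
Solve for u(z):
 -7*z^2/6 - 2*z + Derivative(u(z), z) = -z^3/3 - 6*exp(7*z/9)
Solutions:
 u(z) = C1 - z^4/12 + 7*z^3/18 + z^2 - 54*exp(7*z/9)/7


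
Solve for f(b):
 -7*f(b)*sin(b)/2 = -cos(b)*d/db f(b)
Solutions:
 f(b) = C1/cos(b)^(7/2)


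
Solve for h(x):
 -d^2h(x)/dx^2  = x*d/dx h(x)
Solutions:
 h(x) = C1 + C2*erf(sqrt(2)*x/2)


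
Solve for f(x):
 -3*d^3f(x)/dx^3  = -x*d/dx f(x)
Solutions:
 f(x) = C1 + Integral(C2*airyai(3^(2/3)*x/3) + C3*airybi(3^(2/3)*x/3), x)


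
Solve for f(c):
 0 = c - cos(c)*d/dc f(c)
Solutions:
 f(c) = C1 + Integral(c/cos(c), c)


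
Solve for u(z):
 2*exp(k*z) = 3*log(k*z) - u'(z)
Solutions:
 u(z) = C1 + 3*z*log(k*z) - 3*z + Piecewise((-2*exp(k*z)/k, Ne(k, 0)), (-2*z, True))


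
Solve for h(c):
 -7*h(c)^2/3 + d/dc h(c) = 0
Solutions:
 h(c) = -3/(C1 + 7*c)


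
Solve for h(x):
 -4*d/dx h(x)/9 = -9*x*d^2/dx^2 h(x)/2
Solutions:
 h(x) = C1 + C2*x^(89/81)


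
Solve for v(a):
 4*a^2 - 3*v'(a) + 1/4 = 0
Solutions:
 v(a) = C1 + 4*a^3/9 + a/12


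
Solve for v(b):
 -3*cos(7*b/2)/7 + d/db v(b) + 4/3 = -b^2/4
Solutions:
 v(b) = C1 - b^3/12 - 4*b/3 + 6*sin(7*b/2)/49


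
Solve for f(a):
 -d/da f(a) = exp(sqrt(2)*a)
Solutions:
 f(a) = C1 - sqrt(2)*exp(sqrt(2)*a)/2


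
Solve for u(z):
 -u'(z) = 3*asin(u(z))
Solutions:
 Integral(1/asin(_y), (_y, u(z))) = C1 - 3*z


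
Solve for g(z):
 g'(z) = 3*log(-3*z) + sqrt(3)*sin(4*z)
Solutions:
 g(z) = C1 + 3*z*log(-z) - 3*z + 3*z*log(3) - sqrt(3)*cos(4*z)/4


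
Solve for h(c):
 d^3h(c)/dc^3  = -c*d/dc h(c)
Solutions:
 h(c) = C1 + Integral(C2*airyai(-c) + C3*airybi(-c), c)


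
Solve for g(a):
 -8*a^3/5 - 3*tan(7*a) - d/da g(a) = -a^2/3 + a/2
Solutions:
 g(a) = C1 - 2*a^4/5 + a^3/9 - a^2/4 + 3*log(cos(7*a))/7


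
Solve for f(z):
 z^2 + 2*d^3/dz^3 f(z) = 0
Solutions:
 f(z) = C1 + C2*z + C3*z^2 - z^5/120


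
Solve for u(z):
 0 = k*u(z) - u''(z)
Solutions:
 u(z) = C1*exp(-sqrt(k)*z) + C2*exp(sqrt(k)*z)


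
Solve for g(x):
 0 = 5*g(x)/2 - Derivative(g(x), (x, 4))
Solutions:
 g(x) = C1*exp(-2^(3/4)*5^(1/4)*x/2) + C2*exp(2^(3/4)*5^(1/4)*x/2) + C3*sin(2^(3/4)*5^(1/4)*x/2) + C4*cos(2^(3/4)*5^(1/4)*x/2)


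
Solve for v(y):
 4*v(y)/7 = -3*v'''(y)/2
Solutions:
 v(y) = C3*exp(-2*21^(2/3)*y/21) + (C1*sin(3^(1/6)*7^(2/3)*y/7) + C2*cos(3^(1/6)*7^(2/3)*y/7))*exp(21^(2/3)*y/21)


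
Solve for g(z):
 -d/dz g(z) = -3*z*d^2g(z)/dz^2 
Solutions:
 g(z) = C1 + C2*z^(4/3)


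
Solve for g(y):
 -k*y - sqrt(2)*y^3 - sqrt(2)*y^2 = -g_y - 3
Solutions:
 g(y) = C1 + k*y^2/2 + sqrt(2)*y^4/4 + sqrt(2)*y^3/3 - 3*y


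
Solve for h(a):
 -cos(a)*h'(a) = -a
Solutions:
 h(a) = C1 + Integral(a/cos(a), a)


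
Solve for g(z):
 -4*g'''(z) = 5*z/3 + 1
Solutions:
 g(z) = C1 + C2*z + C3*z^2 - 5*z^4/288 - z^3/24


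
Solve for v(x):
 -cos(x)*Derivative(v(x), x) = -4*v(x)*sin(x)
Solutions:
 v(x) = C1/cos(x)^4


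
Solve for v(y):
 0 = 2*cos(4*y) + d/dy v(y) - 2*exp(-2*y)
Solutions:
 v(y) = C1 - sin(4*y)/2 - exp(-2*y)


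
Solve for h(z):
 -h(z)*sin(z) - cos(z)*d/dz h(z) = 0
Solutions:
 h(z) = C1*cos(z)


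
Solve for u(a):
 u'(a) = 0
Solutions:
 u(a) = C1


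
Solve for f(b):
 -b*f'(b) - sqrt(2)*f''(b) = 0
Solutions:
 f(b) = C1 + C2*erf(2^(1/4)*b/2)


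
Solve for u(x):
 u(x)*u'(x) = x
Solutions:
 u(x) = -sqrt(C1 + x^2)
 u(x) = sqrt(C1 + x^2)


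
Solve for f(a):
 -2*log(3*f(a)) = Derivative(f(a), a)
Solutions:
 Integral(1/(log(_y) + log(3)), (_y, f(a)))/2 = C1 - a


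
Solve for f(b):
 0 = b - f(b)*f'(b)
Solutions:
 f(b) = -sqrt(C1 + b^2)
 f(b) = sqrt(C1 + b^2)


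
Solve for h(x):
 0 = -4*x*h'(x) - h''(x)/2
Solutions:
 h(x) = C1 + C2*erf(2*x)


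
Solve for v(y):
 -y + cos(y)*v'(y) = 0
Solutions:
 v(y) = C1 + Integral(y/cos(y), y)


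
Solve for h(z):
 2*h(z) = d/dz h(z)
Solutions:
 h(z) = C1*exp(2*z)


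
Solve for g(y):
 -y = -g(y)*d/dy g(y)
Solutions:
 g(y) = -sqrt(C1 + y^2)
 g(y) = sqrt(C1 + y^2)


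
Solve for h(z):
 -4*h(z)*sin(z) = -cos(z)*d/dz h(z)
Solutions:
 h(z) = C1/cos(z)^4


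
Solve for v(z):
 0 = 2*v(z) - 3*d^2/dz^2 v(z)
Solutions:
 v(z) = C1*exp(-sqrt(6)*z/3) + C2*exp(sqrt(6)*z/3)


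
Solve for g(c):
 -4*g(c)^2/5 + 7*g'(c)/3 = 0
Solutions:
 g(c) = -35/(C1 + 12*c)


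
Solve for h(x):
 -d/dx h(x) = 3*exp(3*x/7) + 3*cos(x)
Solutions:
 h(x) = C1 - 7*exp(3*x/7) - 3*sin(x)


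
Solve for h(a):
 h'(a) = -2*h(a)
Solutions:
 h(a) = C1*exp(-2*a)


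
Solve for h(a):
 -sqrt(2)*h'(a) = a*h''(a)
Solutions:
 h(a) = C1 + C2*a^(1 - sqrt(2))


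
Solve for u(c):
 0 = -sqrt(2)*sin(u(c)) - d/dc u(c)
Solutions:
 u(c) = -acos((-C1 - exp(2*sqrt(2)*c))/(C1 - exp(2*sqrt(2)*c))) + 2*pi
 u(c) = acos((-C1 - exp(2*sqrt(2)*c))/(C1 - exp(2*sqrt(2)*c)))


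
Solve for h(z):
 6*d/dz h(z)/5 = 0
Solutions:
 h(z) = C1


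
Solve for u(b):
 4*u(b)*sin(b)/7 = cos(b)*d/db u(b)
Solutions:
 u(b) = C1/cos(b)^(4/7)


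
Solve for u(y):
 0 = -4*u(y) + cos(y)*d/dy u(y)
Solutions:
 u(y) = C1*(sin(y)^2 + 2*sin(y) + 1)/(sin(y)^2 - 2*sin(y) + 1)


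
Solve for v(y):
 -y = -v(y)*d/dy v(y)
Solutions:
 v(y) = -sqrt(C1 + y^2)
 v(y) = sqrt(C1 + y^2)


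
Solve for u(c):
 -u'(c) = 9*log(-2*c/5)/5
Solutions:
 u(c) = C1 - 9*c*log(-c)/5 + 9*c*(-log(2) + 1 + log(5))/5


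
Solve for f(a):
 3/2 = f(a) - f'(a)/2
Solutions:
 f(a) = C1*exp(2*a) + 3/2


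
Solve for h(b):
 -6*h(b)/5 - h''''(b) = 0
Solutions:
 h(b) = (C1*sin(10^(3/4)*3^(1/4)*b/10) + C2*cos(10^(3/4)*3^(1/4)*b/10))*exp(-10^(3/4)*3^(1/4)*b/10) + (C3*sin(10^(3/4)*3^(1/4)*b/10) + C4*cos(10^(3/4)*3^(1/4)*b/10))*exp(10^(3/4)*3^(1/4)*b/10)


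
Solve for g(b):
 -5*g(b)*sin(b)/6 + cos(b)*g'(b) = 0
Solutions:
 g(b) = C1/cos(b)^(5/6)


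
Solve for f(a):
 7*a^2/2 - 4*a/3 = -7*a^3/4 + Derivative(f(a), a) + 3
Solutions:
 f(a) = C1 + 7*a^4/16 + 7*a^3/6 - 2*a^2/3 - 3*a


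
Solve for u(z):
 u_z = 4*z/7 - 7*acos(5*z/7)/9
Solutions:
 u(z) = C1 + 2*z^2/7 - 7*z*acos(5*z/7)/9 + 7*sqrt(49 - 25*z^2)/45


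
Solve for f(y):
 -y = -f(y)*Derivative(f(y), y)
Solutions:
 f(y) = -sqrt(C1 + y^2)
 f(y) = sqrt(C1 + y^2)


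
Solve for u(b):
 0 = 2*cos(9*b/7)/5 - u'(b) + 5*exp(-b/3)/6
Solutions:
 u(b) = C1 + 14*sin(9*b/7)/45 - 5*exp(-b/3)/2


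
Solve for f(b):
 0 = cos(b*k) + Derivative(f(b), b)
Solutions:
 f(b) = C1 - sin(b*k)/k


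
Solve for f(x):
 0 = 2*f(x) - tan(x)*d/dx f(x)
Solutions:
 f(x) = C1*sin(x)^2


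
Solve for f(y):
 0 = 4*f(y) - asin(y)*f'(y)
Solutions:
 f(y) = C1*exp(4*Integral(1/asin(y), y))


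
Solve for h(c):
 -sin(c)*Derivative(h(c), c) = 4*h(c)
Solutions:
 h(c) = C1*(cos(c)^2 + 2*cos(c) + 1)/(cos(c)^2 - 2*cos(c) + 1)


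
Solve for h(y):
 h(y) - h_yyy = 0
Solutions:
 h(y) = C3*exp(y) + (C1*sin(sqrt(3)*y/2) + C2*cos(sqrt(3)*y/2))*exp(-y/2)


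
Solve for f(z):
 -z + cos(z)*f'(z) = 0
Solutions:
 f(z) = C1 + Integral(z/cos(z), z)


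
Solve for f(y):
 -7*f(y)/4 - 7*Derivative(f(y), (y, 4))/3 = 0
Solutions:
 f(y) = (C1*sin(3^(1/4)*y/2) + C2*cos(3^(1/4)*y/2))*exp(-3^(1/4)*y/2) + (C3*sin(3^(1/4)*y/2) + C4*cos(3^(1/4)*y/2))*exp(3^(1/4)*y/2)


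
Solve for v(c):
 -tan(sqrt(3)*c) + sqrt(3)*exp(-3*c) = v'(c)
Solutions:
 v(c) = C1 - sqrt(3)*log(tan(sqrt(3)*c)^2 + 1)/6 - sqrt(3)*exp(-3*c)/3


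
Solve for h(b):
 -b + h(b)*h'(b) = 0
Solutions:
 h(b) = -sqrt(C1 + b^2)
 h(b) = sqrt(C1 + b^2)


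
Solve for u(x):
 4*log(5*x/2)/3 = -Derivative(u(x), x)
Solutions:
 u(x) = C1 - 4*x*log(x)/3 - 4*x*log(5)/3 + 4*x*log(2)/3 + 4*x/3


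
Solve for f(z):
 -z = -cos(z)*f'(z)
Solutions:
 f(z) = C1 + Integral(z/cos(z), z)


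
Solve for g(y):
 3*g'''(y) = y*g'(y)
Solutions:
 g(y) = C1 + Integral(C2*airyai(3^(2/3)*y/3) + C3*airybi(3^(2/3)*y/3), y)


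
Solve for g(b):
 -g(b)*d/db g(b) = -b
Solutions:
 g(b) = -sqrt(C1 + b^2)
 g(b) = sqrt(C1 + b^2)


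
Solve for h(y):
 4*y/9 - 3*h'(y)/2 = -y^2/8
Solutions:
 h(y) = C1 + y^3/36 + 4*y^2/27


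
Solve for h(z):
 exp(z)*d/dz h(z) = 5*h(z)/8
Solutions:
 h(z) = C1*exp(-5*exp(-z)/8)


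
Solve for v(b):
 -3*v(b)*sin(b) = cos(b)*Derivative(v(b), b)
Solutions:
 v(b) = C1*cos(b)^3


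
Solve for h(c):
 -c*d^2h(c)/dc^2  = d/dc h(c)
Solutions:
 h(c) = C1 + C2*log(c)


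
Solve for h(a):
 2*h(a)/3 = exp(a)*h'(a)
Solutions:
 h(a) = C1*exp(-2*exp(-a)/3)


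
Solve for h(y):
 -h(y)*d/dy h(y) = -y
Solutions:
 h(y) = -sqrt(C1 + y^2)
 h(y) = sqrt(C1 + y^2)


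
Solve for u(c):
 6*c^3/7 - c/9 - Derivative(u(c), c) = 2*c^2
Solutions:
 u(c) = C1 + 3*c^4/14 - 2*c^3/3 - c^2/18


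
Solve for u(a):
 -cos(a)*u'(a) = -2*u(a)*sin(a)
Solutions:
 u(a) = C1/cos(a)^2


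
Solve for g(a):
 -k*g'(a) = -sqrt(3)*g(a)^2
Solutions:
 g(a) = -k/(C1*k + sqrt(3)*a)


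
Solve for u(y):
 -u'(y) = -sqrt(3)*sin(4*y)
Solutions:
 u(y) = C1 - sqrt(3)*cos(4*y)/4


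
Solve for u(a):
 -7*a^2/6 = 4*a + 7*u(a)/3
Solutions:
 u(a) = a*(-7*a - 24)/14


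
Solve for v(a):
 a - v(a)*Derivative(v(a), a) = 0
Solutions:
 v(a) = -sqrt(C1 + a^2)
 v(a) = sqrt(C1 + a^2)


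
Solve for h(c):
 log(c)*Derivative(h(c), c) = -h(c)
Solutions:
 h(c) = C1*exp(-li(c))


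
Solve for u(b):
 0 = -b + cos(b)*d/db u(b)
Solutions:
 u(b) = C1 + Integral(b/cos(b), b)


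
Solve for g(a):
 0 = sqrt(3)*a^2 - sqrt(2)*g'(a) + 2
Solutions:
 g(a) = C1 + sqrt(6)*a^3/6 + sqrt(2)*a


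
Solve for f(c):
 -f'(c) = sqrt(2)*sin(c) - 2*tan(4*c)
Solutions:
 f(c) = C1 - log(cos(4*c))/2 + sqrt(2)*cos(c)


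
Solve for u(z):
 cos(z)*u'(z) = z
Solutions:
 u(z) = C1 + Integral(z/cos(z), z)


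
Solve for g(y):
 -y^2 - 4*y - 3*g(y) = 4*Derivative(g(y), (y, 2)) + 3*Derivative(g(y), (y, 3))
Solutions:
 g(y) = C1*exp(y*(-16 + 32*2^(1/3)/(27*sqrt(985) + 857)^(1/3) + 2^(2/3)*(27*sqrt(985) + 857)^(1/3))/36)*sin(2^(1/3)*sqrt(3)*y*(-2^(1/3)*(27*sqrt(985) + 857)^(1/3) + 32/(27*sqrt(985) + 857)^(1/3))/36) + C2*exp(y*(-16 + 32*2^(1/3)/(27*sqrt(985) + 857)^(1/3) + 2^(2/3)*(27*sqrt(985) + 857)^(1/3))/36)*cos(2^(1/3)*sqrt(3)*y*(-2^(1/3)*(27*sqrt(985) + 857)^(1/3) + 32/(27*sqrt(985) + 857)^(1/3))/36) + C3*exp(-y*(32*2^(1/3)/(27*sqrt(985) + 857)^(1/3) + 8 + 2^(2/3)*(27*sqrt(985) + 857)^(1/3))/18) - y^2/3 - 4*y/3 + 8/9


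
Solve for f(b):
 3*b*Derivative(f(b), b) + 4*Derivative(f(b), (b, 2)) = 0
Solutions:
 f(b) = C1 + C2*erf(sqrt(6)*b/4)


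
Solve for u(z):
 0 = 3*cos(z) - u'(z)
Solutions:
 u(z) = C1 + 3*sin(z)


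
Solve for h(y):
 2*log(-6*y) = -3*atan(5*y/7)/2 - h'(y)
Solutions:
 h(y) = C1 - 2*y*log(-y) - 3*y*atan(5*y/7)/2 - 2*y*log(6) + 2*y + 21*log(25*y^2 + 49)/20


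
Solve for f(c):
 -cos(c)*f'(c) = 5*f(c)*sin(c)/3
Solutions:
 f(c) = C1*cos(c)^(5/3)


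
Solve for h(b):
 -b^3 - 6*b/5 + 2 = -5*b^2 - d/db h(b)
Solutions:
 h(b) = C1 + b^4/4 - 5*b^3/3 + 3*b^2/5 - 2*b


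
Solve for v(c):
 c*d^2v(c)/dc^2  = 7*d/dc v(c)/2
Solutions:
 v(c) = C1 + C2*c^(9/2)


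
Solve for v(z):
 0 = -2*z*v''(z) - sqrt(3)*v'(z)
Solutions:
 v(z) = C1 + C2*z^(1 - sqrt(3)/2)


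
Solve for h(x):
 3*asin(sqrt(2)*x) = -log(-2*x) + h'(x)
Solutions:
 h(x) = C1 + x*log(-x) + 3*x*asin(sqrt(2)*x) - x + x*log(2) + 3*sqrt(2)*sqrt(1 - 2*x^2)/2


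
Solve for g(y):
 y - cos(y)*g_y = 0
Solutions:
 g(y) = C1 + Integral(y/cos(y), y)


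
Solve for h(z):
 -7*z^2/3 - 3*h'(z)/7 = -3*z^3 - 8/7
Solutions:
 h(z) = C1 + 7*z^4/4 - 49*z^3/27 + 8*z/3


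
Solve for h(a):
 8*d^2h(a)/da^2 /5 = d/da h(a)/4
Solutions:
 h(a) = C1 + C2*exp(5*a/32)


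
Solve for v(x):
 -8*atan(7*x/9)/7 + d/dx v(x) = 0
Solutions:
 v(x) = C1 + 8*x*atan(7*x/9)/7 - 36*log(49*x^2 + 81)/49


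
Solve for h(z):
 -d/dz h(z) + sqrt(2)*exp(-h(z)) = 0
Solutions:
 h(z) = log(C1 + sqrt(2)*z)


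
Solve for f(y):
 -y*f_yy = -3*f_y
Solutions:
 f(y) = C1 + C2*y^4


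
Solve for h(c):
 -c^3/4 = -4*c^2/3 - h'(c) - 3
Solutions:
 h(c) = C1 + c^4/16 - 4*c^3/9 - 3*c


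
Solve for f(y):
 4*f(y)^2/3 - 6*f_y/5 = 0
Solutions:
 f(y) = -9/(C1 + 10*y)


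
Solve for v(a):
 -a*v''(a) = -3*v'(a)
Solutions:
 v(a) = C1 + C2*a^4


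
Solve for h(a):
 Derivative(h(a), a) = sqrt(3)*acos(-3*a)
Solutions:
 h(a) = C1 + sqrt(3)*(a*acos(-3*a) + sqrt(1 - 9*a^2)/3)


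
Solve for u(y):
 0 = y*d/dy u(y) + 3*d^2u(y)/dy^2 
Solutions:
 u(y) = C1 + C2*erf(sqrt(6)*y/6)


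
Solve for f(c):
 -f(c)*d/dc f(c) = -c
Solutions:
 f(c) = -sqrt(C1 + c^2)
 f(c) = sqrt(C1 + c^2)


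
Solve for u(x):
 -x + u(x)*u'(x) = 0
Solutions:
 u(x) = -sqrt(C1 + x^2)
 u(x) = sqrt(C1 + x^2)


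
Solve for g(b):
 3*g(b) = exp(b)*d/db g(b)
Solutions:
 g(b) = C1*exp(-3*exp(-b))


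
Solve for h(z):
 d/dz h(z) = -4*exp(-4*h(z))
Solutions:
 h(z) = log(-I*(C1 - 16*z)^(1/4))
 h(z) = log(I*(C1 - 16*z)^(1/4))
 h(z) = log(-(C1 - 16*z)^(1/4))
 h(z) = log(C1 - 16*z)/4


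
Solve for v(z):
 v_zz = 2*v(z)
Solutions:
 v(z) = C1*exp(-sqrt(2)*z) + C2*exp(sqrt(2)*z)


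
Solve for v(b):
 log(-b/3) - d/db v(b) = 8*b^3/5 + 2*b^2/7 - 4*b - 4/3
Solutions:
 v(b) = C1 - 2*b^4/5 - 2*b^3/21 + 2*b^2 + b*log(-b) + b*(1/3 - log(3))


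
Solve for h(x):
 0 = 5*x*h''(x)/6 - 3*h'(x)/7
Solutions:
 h(x) = C1 + C2*x^(53/35)


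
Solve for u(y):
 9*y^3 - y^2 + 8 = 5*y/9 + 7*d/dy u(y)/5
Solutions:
 u(y) = C1 + 45*y^4/28 - 5*y^3/21 - 25*y^2/126 + 40*y/7


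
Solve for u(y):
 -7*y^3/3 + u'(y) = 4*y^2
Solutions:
 u(y) = C1 + 7*y^4/12 + 4*y^3/3


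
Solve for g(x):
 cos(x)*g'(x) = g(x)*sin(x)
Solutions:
 g(x) = C1/cos(x)


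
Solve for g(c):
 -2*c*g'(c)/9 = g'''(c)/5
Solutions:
 g(c) = C1 + Integral(C2*airyai(-30^(1/3)*c/3) + C3*airybi(-30^(1/3)*c/3), c)


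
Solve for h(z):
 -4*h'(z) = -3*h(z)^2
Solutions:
 h(z) = -4/(C1 + 3*z)


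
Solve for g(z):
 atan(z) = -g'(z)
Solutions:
 g(z) = C1 - z*atan(z) + log(z^2 + 1)/2


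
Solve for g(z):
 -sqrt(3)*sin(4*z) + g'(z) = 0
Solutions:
 g(z) = C1 - sqrt(3)*cos(4*z)/4


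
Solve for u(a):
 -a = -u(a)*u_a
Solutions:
 u(a) = -sqrt(C1 + a^2)
 u(a) = sqrt(C1 + a^2)


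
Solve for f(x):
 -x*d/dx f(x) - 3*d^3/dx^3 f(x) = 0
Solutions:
 f(x) = C1 + Integral(C2*airyai(-3^(2/3)*x/3) + C3*airybi(-3^(2/3)*x/3), x)


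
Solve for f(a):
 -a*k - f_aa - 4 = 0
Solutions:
 f(a) = C1 + C2*a - a^3*k/6 - 2*a^2


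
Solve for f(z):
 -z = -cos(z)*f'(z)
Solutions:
 f(z) = C1 + Integral(z/cos(z), z)


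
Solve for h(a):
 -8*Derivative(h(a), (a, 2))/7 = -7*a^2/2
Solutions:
 h(a) = C1 + C2*a + 49*a^4/192


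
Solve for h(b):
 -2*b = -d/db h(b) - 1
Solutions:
 h(b) = C1 + b^2 - b


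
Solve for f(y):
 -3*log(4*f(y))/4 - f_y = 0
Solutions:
 4*Integral(1/(log(_y) + 2*log(2)), (_y, f(y)))/3 = C1 - y


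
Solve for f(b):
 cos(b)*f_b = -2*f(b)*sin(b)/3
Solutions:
 f(b) = C1*cos(b)^(2/3)


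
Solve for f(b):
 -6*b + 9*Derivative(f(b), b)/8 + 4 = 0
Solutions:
 f(b) = C1 + 8*b^2/3 - 32*b/9


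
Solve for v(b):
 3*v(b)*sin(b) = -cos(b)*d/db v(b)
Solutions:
 v(b) = C1*cos(b)^3


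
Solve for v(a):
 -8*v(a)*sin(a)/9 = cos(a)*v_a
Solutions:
 v(a) = C1*cos(a)^(8/9)


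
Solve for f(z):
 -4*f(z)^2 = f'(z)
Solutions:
 f(z) = 1/(C1 + 4*z)


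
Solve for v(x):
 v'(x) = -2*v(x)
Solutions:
 v(x) = C1*exp(-2*x)


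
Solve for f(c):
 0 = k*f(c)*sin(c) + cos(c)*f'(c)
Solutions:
 f(c) = C1*exp(k*log(cos(c)))


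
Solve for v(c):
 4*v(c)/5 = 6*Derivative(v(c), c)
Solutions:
 v(c) = C1*exp(2*c/15)


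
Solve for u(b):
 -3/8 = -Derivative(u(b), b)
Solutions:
 u(b) = C1 + 3*b/8


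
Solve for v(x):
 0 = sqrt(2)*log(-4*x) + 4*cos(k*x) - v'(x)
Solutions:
 v(x) = C1 + sqrt(2)*x*(log(-x) - 1) + 2*sqrt(2)*x*log(2) + 4*Piecewise((sin(k*x)/k, Ne(k, 0)), (x, True))


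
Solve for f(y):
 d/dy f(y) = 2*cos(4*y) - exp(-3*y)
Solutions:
 f(y) = C1 + sin(4*y)/2 + exp(-3*y)/3


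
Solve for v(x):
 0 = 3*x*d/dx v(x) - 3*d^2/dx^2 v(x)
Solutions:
 v(x) = C1 + C2*erfi(sqrt(2)*x/2)


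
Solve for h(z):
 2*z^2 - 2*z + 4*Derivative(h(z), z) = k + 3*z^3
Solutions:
 h(z) = C1 + k*z/4 + 3*z^4/16 - z^3/6 + z^2/4


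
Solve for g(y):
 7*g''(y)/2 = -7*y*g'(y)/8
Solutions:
 g(y) = C1 + C2*erf(sqrt(2)*y/4)


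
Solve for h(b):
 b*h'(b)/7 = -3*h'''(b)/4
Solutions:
 h(b) = C1 + Integral(C2*airyai(-42^(2/3)*b/21) + C3*airybi(-42^(2/3)*b/21), b)


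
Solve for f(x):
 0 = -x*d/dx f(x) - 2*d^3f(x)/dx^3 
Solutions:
 f(x) = C1 + Integral(C2*airyai(-2^(2/3)*x/2) + C3*airybi(-2^(2/3)*x/2), x)


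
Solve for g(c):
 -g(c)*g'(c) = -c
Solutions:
 g(c) = -sqrt(C1 + c^2)
 g(c) = sqrt(C1 + c^2)


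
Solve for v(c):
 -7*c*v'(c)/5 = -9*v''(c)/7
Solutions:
 v(c) = C1 + C2*erfi(7*sqrt(10)*c/30)


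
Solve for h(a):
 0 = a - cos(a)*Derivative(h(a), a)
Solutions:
 h(a) = C1 + Integral(a/cos(a), a)


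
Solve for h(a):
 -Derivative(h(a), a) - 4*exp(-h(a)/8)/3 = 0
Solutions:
 h(a) = 8*log(C1 - a/6)


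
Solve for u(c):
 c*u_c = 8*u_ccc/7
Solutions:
 u(c) = C1 + Integral(C2*airyai(7^(1/3)*c/2) + C3*airybi(7^(1/3)*c/2), c)


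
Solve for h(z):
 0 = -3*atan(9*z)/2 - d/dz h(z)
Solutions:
 h(z) = C1 - 3*z*atan(9*z)/2 + log(81*z^2 + 1)/12


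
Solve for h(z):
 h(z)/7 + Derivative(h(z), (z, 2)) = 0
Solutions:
 h(z) = C1*sin(sqrt(7)*z/7) + C2*cos(sqrt(7)*z/7)


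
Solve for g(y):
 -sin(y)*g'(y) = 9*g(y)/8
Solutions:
 g(y) = C1*(cos(y) + 1)^(9/16)/(cos(y) - 1)^(9/16)


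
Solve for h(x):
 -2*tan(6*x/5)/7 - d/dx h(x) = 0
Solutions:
 h(x) = C1 + 5*log(cos(6*x/5))/21


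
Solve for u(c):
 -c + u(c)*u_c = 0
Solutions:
 u(c) = -sqrt(C1 + c^2)
 u(c) = sqrt(C1 + c^2)


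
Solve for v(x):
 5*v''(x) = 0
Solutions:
 v(x) = C1 + C2*x


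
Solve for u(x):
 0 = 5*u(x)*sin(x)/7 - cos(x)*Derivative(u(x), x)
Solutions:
 u(x) = C1/cos(x)^(5/7)


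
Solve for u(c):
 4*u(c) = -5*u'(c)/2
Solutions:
 u(c) = C1*exp(-8*c/5)


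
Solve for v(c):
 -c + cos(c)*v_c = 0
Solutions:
 v(c) = C1 + Integral(c/cos(c), c)


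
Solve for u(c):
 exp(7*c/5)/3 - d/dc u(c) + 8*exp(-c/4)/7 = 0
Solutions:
 u(c) = C1 + 5*exp(7*c/5)/21 - 32*exp(-c/4)/7


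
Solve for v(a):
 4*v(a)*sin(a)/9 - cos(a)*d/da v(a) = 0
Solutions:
 v(a) = C1/cos(a)^(4/9)


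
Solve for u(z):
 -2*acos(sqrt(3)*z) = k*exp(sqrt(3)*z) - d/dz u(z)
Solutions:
 u(z) = C1 + sqrt(3)*k*exp(sqrt(3)*z)/3 + 2*z*acos(sqrt(3)*z) - 2*sqrt(3)*sqrt(1 - 3*z^2)/3


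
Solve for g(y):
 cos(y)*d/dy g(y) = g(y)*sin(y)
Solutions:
 g(y) = C1/cos(y)


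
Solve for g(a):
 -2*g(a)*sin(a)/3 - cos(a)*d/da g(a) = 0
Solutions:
 g(a) = C1*cos(a)^(2/3)


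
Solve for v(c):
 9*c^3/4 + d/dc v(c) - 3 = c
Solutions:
 v(c) = C1 - 9*c^4/16 + c^2/2 + 3*c


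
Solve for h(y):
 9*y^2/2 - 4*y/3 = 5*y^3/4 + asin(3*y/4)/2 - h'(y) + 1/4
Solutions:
 h(y) = C1 + 5*y^4/16 - 3*y^3/2 + 2*y^2/3 + y*asin(3*y/4)/2 + y/4 + sqrt(16 - 9*y^2)/6


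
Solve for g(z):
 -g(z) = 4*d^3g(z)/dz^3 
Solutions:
 g(z) = C3*exp(-2^(1/3)*z/2) + (C1*sin(2^(1/3)*sqrt(3)*z/4) + C2*cos(2^(1/3)*sqrt(3)*z/4))*exp(2^(1/3)*z/4)


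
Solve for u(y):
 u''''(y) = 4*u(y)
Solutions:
 u(y) = C1*exp(-sqrt(2)*y) + C2*exp(sqrt(2)*y) + C3*sin(sqrt(2)*y) + C4*cos(sqrt(2)*y)


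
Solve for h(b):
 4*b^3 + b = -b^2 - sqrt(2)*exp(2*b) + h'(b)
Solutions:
 h(b) = C1 + b^4 + b^3/3 + b^2/2 + sqrt(2)*exp(2*b)/2


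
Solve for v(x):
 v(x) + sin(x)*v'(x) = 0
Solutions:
 v(x) = C1*sqrt(cos(x) + 1)/sqrt(cos(x) - 1)


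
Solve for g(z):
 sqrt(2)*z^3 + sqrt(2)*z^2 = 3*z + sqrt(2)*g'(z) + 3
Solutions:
 g(z) = C1 + z^4/4 + z^3/3 - 3*sqrt(2)*z^2/4 - 3*sqrt(2)*z/2


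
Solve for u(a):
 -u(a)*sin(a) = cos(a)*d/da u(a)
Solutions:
 u(a) = C1*cos(a)


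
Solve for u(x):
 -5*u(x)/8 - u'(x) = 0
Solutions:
 u(x) = C1*exp(-5*x/8)


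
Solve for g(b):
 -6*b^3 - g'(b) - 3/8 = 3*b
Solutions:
 g(b) = C1 - 3*b^4/2 - 3*b^2/2 - 3*b/8


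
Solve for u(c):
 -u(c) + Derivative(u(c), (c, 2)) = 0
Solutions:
 u(c) = C1*exp(-c) + C2*exp(c)


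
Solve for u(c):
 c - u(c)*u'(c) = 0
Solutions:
 u(c) = -sqrt(C1 + c^2)
 u(c) = sqrt(C1 + c^2)


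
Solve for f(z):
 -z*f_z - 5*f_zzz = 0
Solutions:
 f(z) = C1 + Integral(C2*airyai(-5^(2/3)*z/5) + C3*airybi(-5^(2/3)*z/5), z)


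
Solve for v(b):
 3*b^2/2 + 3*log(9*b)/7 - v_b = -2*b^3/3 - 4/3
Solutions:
 v(b) = C1 + b^4/6 + b^3/2 + 3*b*log(b)/7 + 19*b/21 + 6*b*log(3)/7


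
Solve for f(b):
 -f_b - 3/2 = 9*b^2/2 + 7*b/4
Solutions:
 f(b) = C1 - 3*b^3/2 - 7*b^2/8 - 3*b/2


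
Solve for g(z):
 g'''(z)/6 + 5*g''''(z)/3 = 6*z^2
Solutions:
 g(z) = C1 + C2*z + C3*z^2 + C4*exp(-z/10) + 3*z^5/5 - 30*z^4 + 1200*z^3


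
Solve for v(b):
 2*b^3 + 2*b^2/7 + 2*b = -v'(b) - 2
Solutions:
 v(b) = C1 - b^4/2 - 2*b^3/21 - b^2 - 2*b


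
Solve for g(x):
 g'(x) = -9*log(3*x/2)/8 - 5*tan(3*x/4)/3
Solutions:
 g(x) = C1 - 9*x*log(x)/8 - 9*x*log(3)/8 + 9*x*log(2)/8 + 9*x/8 + 20*log(cos(3*x/4))/9


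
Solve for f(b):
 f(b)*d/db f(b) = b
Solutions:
 f(b) = -sqrt(C1 + b^2)
 f(b) = sqrt(C1 + b^2)


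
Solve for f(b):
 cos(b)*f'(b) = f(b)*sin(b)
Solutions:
 f(b) = C1/cos(b)


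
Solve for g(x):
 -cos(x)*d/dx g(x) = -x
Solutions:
 g(x) = C1 + Integral(x/cos(x), x)


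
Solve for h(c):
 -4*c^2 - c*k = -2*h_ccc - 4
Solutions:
 h(c) = C1 + C2*c + C3*c^2 + c^5/30 + c^4*k/48 - c^3/3


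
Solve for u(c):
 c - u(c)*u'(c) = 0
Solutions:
 u(c) = -sqrt(C1 + c^2)
 u(c) = sqrt(C1 + c^2)


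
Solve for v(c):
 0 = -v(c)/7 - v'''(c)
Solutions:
 v(c) = C3*exp(-7^(2/3)*c/7) + (C1*sin(sqrt(3)*7^(2/3)*c/14) + C2*cos(sqrt(3)*7^(2/3)*c/14))*exp(7^(2/3)*c/14)


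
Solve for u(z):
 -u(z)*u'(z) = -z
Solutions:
 u(z) = -sqrt(C1 + z^2)
 u(z) = sqrt(C1 + z^2)


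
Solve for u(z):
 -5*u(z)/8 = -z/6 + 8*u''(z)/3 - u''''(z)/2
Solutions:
 u(z) = C1*exp(-sqrt(6)*z*sqrt(16 + sqrt(301))/6) + C2*exp(sqrt(6)*z*sqrt(16 + sqrt(301))/6) + C3*sin(sqrt(6)*z*sqrt(-16 + sqrt(301))/6) + C4*cos(sqrt(6)*z*sqrt(-16 + sqrt(301))/6) + 4*z/15


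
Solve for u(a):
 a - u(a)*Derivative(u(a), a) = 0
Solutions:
 u(a) = -sqrt(C1 + a^2)
 u(a) = sqrt(C1 + a^2)


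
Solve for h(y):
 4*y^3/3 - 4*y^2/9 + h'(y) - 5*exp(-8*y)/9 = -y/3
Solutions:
 h(y) = C1 - y^4/3 + 4*y^3/27 - y^2/6 - 5*exp(-8*y)/72


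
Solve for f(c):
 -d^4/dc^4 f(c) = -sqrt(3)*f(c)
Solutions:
 f(c) = C1*exp(-3^(1/8)*c) + C2*exp(3^(1/8)*c) + C3*sin(3^(1/8)*c) + C4*cos(3^(1/8)*c)


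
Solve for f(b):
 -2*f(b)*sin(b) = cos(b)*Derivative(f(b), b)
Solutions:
 f(b) = C1*cos(b)^2


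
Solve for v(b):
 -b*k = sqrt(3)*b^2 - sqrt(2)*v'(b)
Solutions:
 v(b) = C1 + sqrt(6)*b^3/6 + sqrt(2)*b^2*k/4


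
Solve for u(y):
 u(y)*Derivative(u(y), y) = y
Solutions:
 u(y) = -sqrt(C1 + y^2)
 u(y) = sqrt(C1 + y^2)


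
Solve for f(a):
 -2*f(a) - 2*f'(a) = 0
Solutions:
 f(a) = C1*exp(-a)


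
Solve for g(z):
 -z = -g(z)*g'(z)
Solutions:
 g(z) = -sqrt(C1 + z^2)
 g(z) = sqrt(C1 + z^2)


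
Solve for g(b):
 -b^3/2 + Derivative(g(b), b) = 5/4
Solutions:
 g(b) = C1 + b^4/8 + 5*b/4


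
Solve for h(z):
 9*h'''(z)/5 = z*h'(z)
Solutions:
 h(z) = C1 + Integral(C2*airyai(15^(1/3)*z/3) + C3*airybi(15^(1/3)*z/3), z)


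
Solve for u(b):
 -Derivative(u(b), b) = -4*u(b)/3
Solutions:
 u(b) = C1*exp(4*b/3)


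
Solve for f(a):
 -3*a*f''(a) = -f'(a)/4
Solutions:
 f(a) = C1 + C2*a^(13/12)


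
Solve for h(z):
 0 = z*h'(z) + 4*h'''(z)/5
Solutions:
 h(z) = C1 + Integral(C2*airyai(-10^(1/3)*z/2) + C3*airybi(-10^(1/3)*z/2), z)


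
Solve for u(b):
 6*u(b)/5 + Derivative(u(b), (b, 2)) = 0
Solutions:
 u(b) = C1*sin(sqrt(30)*b/5) + C2*cos(sqrt(30)*b/5)


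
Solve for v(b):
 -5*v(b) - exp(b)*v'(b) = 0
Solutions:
 v(b) = C1*exp(5*exp(-b))


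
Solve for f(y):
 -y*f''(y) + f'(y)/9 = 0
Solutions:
 f(y) = C1 + C2*y^(10/9)


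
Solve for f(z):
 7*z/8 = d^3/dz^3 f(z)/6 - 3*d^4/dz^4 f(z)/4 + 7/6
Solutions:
 f(z) = C1 + C2*z + C3*z^2 + C4*exp(2*z/9) + 7*z^4/32 + 133*z^3/48


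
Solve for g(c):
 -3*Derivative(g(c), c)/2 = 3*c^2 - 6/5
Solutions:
 g(c) = C1 - 2*c^3/3 + 4*c/5


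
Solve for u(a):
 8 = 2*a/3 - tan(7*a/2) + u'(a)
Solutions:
 u(a) = C1 - a^2/3 + 8*a - 2*log(cos(7*a/2))/7


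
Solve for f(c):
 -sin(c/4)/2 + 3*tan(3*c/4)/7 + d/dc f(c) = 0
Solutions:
 f(c) = C1 + 4*log(cos(3*c/4))/7 - 2*cos(c/4)


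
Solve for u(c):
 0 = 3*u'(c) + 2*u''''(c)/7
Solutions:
 u(c) = C1 + C4*exp(-2^(2/3)*21^(1/3)*c/2) + (C2*sin(2^(2/3)*3^(5/6)*7^(1/3)*c/4) + C3*cos(2^(2/3)*3^(5/6)*7^(1/3)*c/4))*exp(2^(2/3)*21^(1/3)*c/4)


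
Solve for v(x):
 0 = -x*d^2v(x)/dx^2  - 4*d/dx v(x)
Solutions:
 v(x) = C1 + C2/x^3


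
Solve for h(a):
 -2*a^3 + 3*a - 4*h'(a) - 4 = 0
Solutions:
 h(a) = C1 - a^4/8 + 3*a^2/8 - a


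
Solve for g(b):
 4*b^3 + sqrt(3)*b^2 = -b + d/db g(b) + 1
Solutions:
 g(b) = C1 + b^4 + sqrt(3)*b^3/3 + b^2/2 - b


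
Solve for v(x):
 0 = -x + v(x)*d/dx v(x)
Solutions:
 v(x) = -sqrt(C1 + x^2)
 v(x) = sqrt(C1 + x^2)


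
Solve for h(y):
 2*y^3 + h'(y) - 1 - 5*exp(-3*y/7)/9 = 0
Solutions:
 h(y) = C1 - y^4/2 + y - 35*exp(-3*y/7)/27


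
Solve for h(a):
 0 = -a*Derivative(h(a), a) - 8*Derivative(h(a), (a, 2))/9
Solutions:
 h(a) = C1 + C2*erf(3*a/4)


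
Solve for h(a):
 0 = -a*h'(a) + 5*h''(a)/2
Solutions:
 h(a) = C1 + C2*erfi(sqrt(5)*a/5)


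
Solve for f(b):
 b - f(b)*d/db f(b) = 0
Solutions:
 f(b) = -sqrt(C1 + b^2)
 f(b) = sqrt(C1 + b^2)


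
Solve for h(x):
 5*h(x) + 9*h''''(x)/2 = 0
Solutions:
 h(x) = (C1*sin(2^(3/4)*sqrt(3)*5^(1/4)*x/6) + C2*cos(2^(3/4)*sqrt(3)*5^(1/4)*x/6))*exp(-2^(3/4)*sqrt(3)*5^(1/4)*x/6) + (C3*sin(2^(3/4)*sqrt(3)*5^(1/4)*x/6) + C4*cos(2^(3/4)*sqrt(3)*5^(1/4)*x/6))*exp(2^(3/4)*sqrt(3)*5^(1/4)*x/6)


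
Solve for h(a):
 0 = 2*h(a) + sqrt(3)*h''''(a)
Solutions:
 h(a) = (C1*sin(2^(3/4)*3^(7/8)*a/6) + C2*cos(2^(3/4)*3^(7/8)*a/6))*exp(-2^(3/4)*3^(7/8)*a/6) + (C3*sin(2^(3/4)*3^(7/8)*a/6) + C4*cos(2^(3/4)*3^(7/8)*a/6))*exp(2^(3/4)*3^(7/8)*a/6)


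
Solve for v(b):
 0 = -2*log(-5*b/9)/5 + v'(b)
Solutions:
 v(b) = C1 + 2*b*log(-b)/5 + 2*b*(-2*log(3) - 1 + log(5))/5


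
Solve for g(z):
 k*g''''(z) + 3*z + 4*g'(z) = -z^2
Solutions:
 g(z) = C1 + C2*exp(2^(2/3)*z*(-1/k)^(1/3)) + C3*exp(2^(2/3)*z*(-1/k)^(1/3)*(-1 + sqrt(3)*I)/2) + C4*exp(-2^(2/3)*z*(-1/k)^(1/3)*(1 + sqrt(3)*I)/2) - z^3/12 - 3*z^2/8


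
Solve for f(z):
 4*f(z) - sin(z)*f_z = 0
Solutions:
 f(z) = C1*(cos(z)^2 - 2*cos(z) + 1)/(cos(z)^2 + 2*cos(z) + 1)


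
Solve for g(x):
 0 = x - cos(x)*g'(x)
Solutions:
 g(x) = C1 + Integral(x/cos(x), x)


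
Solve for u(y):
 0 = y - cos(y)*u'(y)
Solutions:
 u(y) = C1 + Integral(y/cos(y), y)


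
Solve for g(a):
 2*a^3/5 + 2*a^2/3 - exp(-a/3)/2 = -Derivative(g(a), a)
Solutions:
 g(a) = C1 - a^4/10 - 2*a^3/9 - 3*exp(-a/3)/2


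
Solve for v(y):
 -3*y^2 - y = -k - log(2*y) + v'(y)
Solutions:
 v(y) = C1 + k*y - y^3 - y^2/2 + y*log(y) - y + y*log(2)


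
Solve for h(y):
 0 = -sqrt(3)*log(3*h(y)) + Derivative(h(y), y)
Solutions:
 -sqrt(3)*Integral(1/(log(_y) + log(3)), (_y, h(y)))/3 = C1 - y


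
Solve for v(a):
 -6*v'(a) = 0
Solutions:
 v(a) = C1


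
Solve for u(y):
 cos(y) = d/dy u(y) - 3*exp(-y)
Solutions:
 u(y) = C1 + sin(y) - 3*exp(-y)


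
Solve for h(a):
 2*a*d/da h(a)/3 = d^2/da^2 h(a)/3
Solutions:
 h(a) = C1 + C2*erfi(a)


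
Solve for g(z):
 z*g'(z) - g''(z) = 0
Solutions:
 g(z) = C1 + C2*erfi(sqrt(2)*z/2)


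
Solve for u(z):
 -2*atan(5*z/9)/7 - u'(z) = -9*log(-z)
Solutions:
 u(z) = C1 + 9*z*log(-z) - 2*z*atan(5*z/9)/7 - 9*z + 9*log(25*z^2 + 81)/35


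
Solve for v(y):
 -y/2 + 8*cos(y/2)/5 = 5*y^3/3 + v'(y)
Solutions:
 v(y) = C1 - 5*y^4/12 - y^2/4 + 16*sin(y/2)/5


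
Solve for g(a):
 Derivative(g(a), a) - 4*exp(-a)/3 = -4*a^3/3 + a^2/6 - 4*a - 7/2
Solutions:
 g(a) = C1 - a^4/3 + a^3/18 - 2*a^2 - 7*a/2 - 4*exp(-a)/3


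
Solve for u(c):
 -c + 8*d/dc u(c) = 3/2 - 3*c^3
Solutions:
 u(c) = C1 - 3*c^4/32 + c^2/16 + 3*c/16


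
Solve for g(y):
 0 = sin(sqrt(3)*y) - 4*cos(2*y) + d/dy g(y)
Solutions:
 g(y) = C1 + 2*sin(2*y) + sqrt(3)*cos(sqrt(3)*y)/3


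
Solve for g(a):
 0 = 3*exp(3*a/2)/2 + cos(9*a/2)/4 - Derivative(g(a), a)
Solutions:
 g(a) = C1 + exp(3*a/2) + sin(9*a/2)/18


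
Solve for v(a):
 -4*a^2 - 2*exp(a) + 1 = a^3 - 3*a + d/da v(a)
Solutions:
 v(a) = C1 - a^4/4 - 4*a^3/3 + 3*a^2/2 + a - 2*exp(a)


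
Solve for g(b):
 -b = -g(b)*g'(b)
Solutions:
 g(b) = -sqrt(C1 + b^2)
 g(b) = sqrt(C1 + b^2)


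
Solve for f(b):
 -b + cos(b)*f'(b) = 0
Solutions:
 f(b) = C1 + Integral(b/cos(b), b)


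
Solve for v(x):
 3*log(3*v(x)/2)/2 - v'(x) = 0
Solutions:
 2*Integral(1/(-log(_y) - log(3) + log(2)), (_y, v(x)))/3 = C1 - x


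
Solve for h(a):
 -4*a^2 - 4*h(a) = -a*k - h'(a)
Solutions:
 h(a) = C1*exp(4*a) - a^2 + a*k/4 - a/2 + k/16 - 1/8


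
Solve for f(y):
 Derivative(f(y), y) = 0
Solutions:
 f(y) = C1


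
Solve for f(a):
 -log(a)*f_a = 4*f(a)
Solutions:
 f(a) = C1*exp(-4*li(a))


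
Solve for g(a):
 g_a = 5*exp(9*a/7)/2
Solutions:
 g(a) = C1 + 35*exp(9*a/7)/18


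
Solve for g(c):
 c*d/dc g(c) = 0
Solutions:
 g(c) = C1


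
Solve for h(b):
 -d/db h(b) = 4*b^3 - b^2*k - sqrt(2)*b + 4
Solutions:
 h(b) = C1 - b^4 + b^3*k/3 + sqrt(2)*b^2/2 - 4*b


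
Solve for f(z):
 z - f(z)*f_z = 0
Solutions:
 f(z) = -sqrt(C1 + z^2)
 f(z) = sqrt(C1 + z^2)


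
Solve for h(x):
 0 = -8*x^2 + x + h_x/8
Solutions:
 h(x) = C1 + 64*x^3/3 - 4*x^2


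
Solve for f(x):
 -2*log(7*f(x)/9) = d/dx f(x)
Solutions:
 -Integral(1/(-log(_y) - log(7) + 2*log(3)), (_y, f(x)))/2 = C1 - x


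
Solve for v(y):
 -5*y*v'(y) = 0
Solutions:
 v(y) = C1


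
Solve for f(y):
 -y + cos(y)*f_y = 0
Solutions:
 f(y) = C1 + Integral(y/cos(y), y)


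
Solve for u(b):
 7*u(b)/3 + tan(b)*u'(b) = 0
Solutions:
 u(b) = C1/sin(b)^(7/3)


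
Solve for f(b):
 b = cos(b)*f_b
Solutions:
 f(b) = C1 + Integral(b/cos(b), b)


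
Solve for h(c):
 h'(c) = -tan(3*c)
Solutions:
 h(c) = C1 + log(cos(3*c))/3


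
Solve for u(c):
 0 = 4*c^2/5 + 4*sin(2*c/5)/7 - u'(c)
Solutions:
 u(c) = C1 + 4*c^3/15 - 10*cos(2*c/5)/7


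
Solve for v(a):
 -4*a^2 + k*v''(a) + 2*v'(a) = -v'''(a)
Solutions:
 v(a) = C1 + C2*exp(a*(-k + sqrt(k^2 - 8))/2) + C3*exp(-a*(k + sqrt(k^2 - 8))/2) + 2*a^3/3 - a^2*k + a*k^2 - 2*a


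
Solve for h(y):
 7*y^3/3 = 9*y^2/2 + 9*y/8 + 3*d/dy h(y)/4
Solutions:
 h(y) = C1 + 7*y^4/9 - 2*y^3 - 3*y^2/4


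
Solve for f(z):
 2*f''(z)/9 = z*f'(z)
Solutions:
 f(z) = C1 + C2*erfi(3*z/2)


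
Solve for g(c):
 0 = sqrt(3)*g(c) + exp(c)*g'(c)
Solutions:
 g(c) = C1*exp(sqrt(3)*exp(-c))


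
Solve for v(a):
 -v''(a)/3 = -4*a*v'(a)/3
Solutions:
 v(a) = C1 + C2*erfi(sqrt(2)*a)


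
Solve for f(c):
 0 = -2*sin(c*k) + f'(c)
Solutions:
 f(c) = C1 - 2*cos(c*k)/k


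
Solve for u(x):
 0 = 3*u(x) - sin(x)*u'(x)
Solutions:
 u(x) = C1*(cos(x) - 1)^(3/2)/(cos(x) + 1)^(3/2)


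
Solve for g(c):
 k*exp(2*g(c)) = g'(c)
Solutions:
 g(c) = log(-sqrt(-1/(C1 + c*k))) - log(2)/2
 g(c) = log(-1/(C1 + c*k))/2 - log(2)/2


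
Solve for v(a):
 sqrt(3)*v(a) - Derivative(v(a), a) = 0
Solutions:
 v(a) = C1*exp(sqrt(3)*a)


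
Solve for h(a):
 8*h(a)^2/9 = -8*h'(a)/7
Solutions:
 h(a) = 9/(C1 + 7*a)


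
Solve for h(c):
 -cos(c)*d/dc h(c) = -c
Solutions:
 h(c) = C1 + Integral(c/cos(c), c)


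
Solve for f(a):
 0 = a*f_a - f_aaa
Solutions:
 f(a) = C1 + Integral(C2*airyai(a) + C3*airybi(a), a)


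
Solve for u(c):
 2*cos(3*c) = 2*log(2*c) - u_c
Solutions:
 u(c) = C1 + 2*c*log(c) - 2*c + 2*c*log(2) - 2*sin(3*c)/3


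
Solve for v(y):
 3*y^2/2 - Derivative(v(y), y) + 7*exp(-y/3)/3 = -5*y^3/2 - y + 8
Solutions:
 v(y) = C1 + 5*y^4/8 + y^3/2 + y^2/2 - 8*y - 7*exp(-y/3)


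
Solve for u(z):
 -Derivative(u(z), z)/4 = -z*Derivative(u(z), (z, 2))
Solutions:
 u(z) = C1 + C2*z^(5/4)


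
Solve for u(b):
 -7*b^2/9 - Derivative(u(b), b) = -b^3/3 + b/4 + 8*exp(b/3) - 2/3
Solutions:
 u(b) = C1 + b^4/12 - 7*b^3/27 - b^2/8 + 2*b/3 - 24*exp(b/3)


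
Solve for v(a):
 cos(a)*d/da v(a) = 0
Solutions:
 v(a) = C1


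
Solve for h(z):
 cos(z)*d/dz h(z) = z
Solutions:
 h(z) = C1 + Integral(z/cos(z), z)


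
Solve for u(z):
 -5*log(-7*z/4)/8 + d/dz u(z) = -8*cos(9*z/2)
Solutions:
 u(z) = C1 + 5*z*log(-z)/8 - 5*z*log(2)/4 - 5*z/8 + 5*z*log(7)/8 - 16*sin(9*z/2)/9


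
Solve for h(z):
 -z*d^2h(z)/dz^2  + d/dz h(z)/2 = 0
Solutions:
 h(z) = C1 + C2*z^(3/2)


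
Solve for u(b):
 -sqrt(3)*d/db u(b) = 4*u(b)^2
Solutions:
 u(b) = 3/(C1 + 4*sqrt(3)*b)


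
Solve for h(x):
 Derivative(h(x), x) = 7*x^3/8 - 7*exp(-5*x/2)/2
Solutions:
 h(x) = C1 + 7*x^4/32 + 7*exp(-5*x/2)/5


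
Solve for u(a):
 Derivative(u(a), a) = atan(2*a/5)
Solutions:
 u(a) = C1 + a*atan(2*a/5) - 5*log(4*a^2 + 25)/4


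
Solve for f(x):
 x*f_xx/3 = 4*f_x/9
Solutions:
 f(x) = C1 + C2*x^(7/3)


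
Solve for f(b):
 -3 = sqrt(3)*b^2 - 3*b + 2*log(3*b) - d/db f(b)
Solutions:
 f(b) = C1 + sqrt(3)*b^3/3 - 3*b^2/2 + 2*b*log(b) + b + b*log(9)


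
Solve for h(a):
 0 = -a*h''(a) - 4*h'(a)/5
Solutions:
 h(a) = C1 + C2*a^(1/5)


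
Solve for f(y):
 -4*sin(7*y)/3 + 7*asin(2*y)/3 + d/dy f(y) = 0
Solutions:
 f(y) = C1 - 7*y*asin(2*y)/3 - 7*sqrt(1 - 4*y^2)/6 - 4*cos(7*y)/21


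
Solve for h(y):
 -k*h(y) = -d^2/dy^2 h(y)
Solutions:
 h(y) = C1*exp(-sqrt(k)*y) + C2*exp(sqrt(k)*y)


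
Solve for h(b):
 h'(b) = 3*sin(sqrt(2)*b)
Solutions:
 h(b) = C1 - 3*sqrt(2)*cos(sqrt(2)*b)/2


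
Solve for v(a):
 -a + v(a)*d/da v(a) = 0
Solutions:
 v(a) = -sqrt(C1 + a^2)
 v(a) = sqrt(C1 + a^2)
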